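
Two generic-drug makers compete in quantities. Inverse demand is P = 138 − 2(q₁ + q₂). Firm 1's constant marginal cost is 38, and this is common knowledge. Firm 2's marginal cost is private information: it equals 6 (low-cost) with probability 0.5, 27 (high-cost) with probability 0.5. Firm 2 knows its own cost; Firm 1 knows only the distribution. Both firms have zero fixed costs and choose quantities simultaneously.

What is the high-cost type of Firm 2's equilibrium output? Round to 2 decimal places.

21.21

Type-c best response for Firm 2: q₂(c) = (138 − c)/4 − q₁/2.
Firm 1 maximizes expected profit; its first-order condition is 138 − 4q₁ − 2E[q₂] − 38 = 0.
Substituting E[q₂] and solving: E[c₂] = 16.5, so q₁ = (138 − 2·38 + 16.5)/6 = 13.0833.
q₂(high-cost) = (138 − 27 − 2·13.0833)/4 = 21.2083.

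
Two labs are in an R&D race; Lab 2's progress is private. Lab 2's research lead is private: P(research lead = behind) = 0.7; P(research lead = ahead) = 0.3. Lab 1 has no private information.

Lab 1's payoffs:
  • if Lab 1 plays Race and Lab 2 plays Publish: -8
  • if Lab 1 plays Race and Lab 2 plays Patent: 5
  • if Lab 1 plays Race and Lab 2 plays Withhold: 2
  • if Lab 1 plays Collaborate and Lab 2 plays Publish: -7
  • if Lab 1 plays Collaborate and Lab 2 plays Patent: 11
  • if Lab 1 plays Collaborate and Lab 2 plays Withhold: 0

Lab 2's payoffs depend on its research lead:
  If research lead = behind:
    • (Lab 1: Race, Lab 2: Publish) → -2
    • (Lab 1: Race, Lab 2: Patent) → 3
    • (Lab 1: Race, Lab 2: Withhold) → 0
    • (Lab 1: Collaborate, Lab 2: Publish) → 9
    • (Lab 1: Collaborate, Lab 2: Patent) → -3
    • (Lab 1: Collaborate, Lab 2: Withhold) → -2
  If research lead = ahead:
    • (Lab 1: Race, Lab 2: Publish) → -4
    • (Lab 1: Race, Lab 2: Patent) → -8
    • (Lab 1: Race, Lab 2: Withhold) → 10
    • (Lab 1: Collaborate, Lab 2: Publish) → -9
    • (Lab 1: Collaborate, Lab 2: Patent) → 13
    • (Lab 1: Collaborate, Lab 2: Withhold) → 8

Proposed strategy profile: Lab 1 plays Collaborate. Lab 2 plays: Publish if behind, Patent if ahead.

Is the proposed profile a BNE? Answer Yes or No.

Yes

A profile is a BNE iff every type of every player is best-responding given beliefs about the other side.
Lab 1 plays Collaborate: E[Collaborate] = 0.7·(-7) + 0.3·(11) = -1.6; E[Race] = -4.1. Best-responding. ✓
Lab 2 (research lead behind), facing Collaborate: Publish gives 9, Patent gives -3, Withhold gives -2. Proposed Publish is best. ✓
Lab 2 (research lead ahead), facing Collaborate: Publish gives -9, Patent gives 13, Withhold gives 8. Proposed Patent is best. ✓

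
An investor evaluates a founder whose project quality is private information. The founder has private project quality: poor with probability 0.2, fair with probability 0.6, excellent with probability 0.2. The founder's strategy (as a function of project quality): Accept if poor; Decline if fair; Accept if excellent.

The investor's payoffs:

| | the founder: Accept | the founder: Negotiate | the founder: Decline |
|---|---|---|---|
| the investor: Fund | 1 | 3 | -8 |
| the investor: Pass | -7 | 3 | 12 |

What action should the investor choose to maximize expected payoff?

Pass

Compute the investor's expected payoff for each action, taking the expectation over the founder's type.
E[Fund] = 0.2·(1) + 0.6·(-8) + 0.2·(1) = -4.4
E[Pass] = 0.2·(-7) + 0.6·(12) + 0.2·(-7) = 4.4
Best response: Pass (4.4 is the largest).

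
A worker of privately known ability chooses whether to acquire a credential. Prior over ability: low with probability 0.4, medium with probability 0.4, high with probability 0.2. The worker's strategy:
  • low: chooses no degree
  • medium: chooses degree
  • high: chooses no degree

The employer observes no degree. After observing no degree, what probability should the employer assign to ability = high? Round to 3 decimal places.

0.333

P(no degree) = 0.4·1 + 0.4·0 + 0.2·1 = 0.6
P(high | no degree) = (0.2·1) / 0.6 = 0.2 / 0.6 = 0.333333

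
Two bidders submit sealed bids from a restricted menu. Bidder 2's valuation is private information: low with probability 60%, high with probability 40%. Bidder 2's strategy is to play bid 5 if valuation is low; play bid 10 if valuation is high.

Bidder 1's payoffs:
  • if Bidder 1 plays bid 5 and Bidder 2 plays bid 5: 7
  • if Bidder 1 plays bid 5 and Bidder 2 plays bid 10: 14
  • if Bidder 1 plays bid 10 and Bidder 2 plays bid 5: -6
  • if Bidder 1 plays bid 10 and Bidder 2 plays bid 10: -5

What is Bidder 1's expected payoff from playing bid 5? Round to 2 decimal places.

Take the expectation over Bidder 2's valuation, weighting each type's action by its prior probability.
E[bid 5] = 0.6·7 + 0.4·14 = 4.2 + 5.6 = 9.8

9.80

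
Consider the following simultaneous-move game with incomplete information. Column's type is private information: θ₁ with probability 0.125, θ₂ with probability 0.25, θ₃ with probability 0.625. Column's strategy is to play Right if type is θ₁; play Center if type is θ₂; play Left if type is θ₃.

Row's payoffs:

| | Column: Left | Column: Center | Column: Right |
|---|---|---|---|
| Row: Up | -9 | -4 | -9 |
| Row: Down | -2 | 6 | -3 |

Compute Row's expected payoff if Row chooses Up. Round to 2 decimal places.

-7.75

E[Up] = 0.125·(-9) + 0.25·(-4) + 0.625·(-9) = (-1.125) + (-1) + (-5.625) = -7.75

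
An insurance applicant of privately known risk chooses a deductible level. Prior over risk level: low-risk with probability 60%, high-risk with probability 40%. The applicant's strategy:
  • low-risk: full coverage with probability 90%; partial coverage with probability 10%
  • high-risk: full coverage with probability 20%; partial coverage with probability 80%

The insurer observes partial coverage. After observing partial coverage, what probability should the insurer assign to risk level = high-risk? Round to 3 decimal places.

0.842

P(partial coverage) = 0.6·0.1 + 0.4·0.8 = 0.38
P(high-risk | partial coverage) = (0.4·0.8) / 0.38 = 0.32 / 0.38 = 0.842105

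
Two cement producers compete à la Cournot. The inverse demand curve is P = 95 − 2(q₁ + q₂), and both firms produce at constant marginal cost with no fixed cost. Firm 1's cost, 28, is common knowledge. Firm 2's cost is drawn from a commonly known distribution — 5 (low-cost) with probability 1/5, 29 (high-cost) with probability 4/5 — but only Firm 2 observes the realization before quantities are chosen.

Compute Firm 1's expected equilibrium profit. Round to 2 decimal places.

Type-c best response for Firm 2: q₂(c) = (95 − c)/4 − q₁/2.
Firm 1 maximizes expected profit; its first-order condition is 95 − 4q₁ − 2E[q₂] − 28 = 0.
Substituting E[q₂] and solving: E[c₂] = 24.2, so q₁ = (95 − 2·28 + 24.2)/6 = 10.5333.
E[P] = 95 − 2·(q₁ + E[q₂]) = 49.0667; Firm 1's expected profit = (E[P] − 28)·q₁ = (49.0667 − 28)·10.5333 = 221.902.

221.90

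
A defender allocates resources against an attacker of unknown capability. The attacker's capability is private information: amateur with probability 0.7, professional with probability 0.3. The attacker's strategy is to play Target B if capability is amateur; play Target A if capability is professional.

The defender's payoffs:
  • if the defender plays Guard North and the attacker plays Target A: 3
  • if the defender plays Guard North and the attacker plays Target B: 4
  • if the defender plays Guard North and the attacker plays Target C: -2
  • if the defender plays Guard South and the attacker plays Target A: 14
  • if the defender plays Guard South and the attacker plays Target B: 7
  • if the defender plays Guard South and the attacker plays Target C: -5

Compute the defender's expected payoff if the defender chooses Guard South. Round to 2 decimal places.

E[Guard South] = 0.7·7 + 0.3·14 = 4.9 + 4.2 = 9.1

9.10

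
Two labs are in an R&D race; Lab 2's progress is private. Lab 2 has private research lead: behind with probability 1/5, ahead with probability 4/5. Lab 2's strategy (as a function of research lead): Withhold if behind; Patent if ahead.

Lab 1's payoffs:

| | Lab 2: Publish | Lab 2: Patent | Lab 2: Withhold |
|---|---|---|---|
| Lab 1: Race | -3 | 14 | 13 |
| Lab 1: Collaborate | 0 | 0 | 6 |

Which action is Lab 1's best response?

Race

E[Race] = 1/5·(13) + 4/5·(14) = 69/5
E[Collaborate] = 1/5·(6) + 4/5·(0) = 6/5
Best response: Race (69/5 is the largest).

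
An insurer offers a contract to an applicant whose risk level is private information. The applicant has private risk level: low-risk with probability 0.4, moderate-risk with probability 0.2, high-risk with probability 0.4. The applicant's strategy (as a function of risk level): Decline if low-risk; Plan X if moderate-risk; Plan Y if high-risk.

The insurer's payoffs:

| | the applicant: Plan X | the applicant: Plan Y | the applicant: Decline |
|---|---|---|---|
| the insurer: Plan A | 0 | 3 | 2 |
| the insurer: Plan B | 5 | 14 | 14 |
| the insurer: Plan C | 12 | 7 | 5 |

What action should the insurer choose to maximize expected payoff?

Plan B

E[Plan A] = 0.4·(2) + 0.2·(0) + 0.4·(3) = 2
E[Plan B] = 0.4·(14) + 0.2·(5) + 0.4·(14) = 12.2
E[Plan C] = 0.4·(5) + 0.2·(12) + 0.4·(7) = 7.2
Best response: Plan B (12.2 is the largest).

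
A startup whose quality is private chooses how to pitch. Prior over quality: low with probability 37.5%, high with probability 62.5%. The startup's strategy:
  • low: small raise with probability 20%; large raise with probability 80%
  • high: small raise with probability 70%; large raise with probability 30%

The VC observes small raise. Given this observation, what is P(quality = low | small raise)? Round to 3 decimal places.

Apply Bayes' rule using the sender's strategy as the likelihood.
P(small raise) = 0.375·0.2 + 0.625·0.7 = 0.5125
P(low | small raise) = (0.375·0.2) / 0.5125 = 0.075 / 0.5125 = 0.146341

0.146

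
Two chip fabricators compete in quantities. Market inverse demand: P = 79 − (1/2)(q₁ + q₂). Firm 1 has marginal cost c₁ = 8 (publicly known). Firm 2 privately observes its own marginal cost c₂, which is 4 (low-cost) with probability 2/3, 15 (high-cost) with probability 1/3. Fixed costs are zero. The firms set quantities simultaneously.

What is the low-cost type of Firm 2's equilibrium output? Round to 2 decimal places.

Each type of Firm 2 best-responds to q₁; Firm 1 best-responds to the expected q₂ over Firm 2's types.
Firm 2 with cost c maximizes (79 − (1/2)(q₁+q₂) − c)·q₂, giving q₂(c) = (79 − c − (1/2)q₁).
E[c₂] = 2/3·4 + 1/3·15 = 7.66667
Firm 1's FOC against E[q₂] yields q₁ = (79 − 2·8 + E[c₂])/(3/2) = (79 − 16 + 7.66667)/(3/2) = 47.1111.
q₂(low-cost) = (79 − 4 − (1/2)·47.1111) = 51.4444.

51.44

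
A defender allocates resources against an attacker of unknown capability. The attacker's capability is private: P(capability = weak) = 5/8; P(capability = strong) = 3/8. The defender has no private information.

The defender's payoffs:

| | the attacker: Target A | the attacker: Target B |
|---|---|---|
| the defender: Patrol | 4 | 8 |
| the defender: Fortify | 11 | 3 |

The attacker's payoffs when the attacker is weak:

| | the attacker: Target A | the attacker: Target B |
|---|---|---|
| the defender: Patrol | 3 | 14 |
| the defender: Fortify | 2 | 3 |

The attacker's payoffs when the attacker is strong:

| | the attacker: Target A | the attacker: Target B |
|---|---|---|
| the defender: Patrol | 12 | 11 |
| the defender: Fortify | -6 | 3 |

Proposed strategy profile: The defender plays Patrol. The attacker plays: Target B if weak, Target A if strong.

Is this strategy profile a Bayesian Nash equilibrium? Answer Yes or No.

Yes

The defender plays Patrol: E[Patrol] = 5/8·(8) + 3/8·(4) = 13/2; E[Fortify] = 6. Best-responding. ✓
The attacker (capability weak), facing Patrol: Target A gives 3, Target B gives 14. Proposed Target B is best. ✓
The attacker (capability strong), facing Patrol: Target A gives 12, Target B gives 11. Proposed Target A is best. ✓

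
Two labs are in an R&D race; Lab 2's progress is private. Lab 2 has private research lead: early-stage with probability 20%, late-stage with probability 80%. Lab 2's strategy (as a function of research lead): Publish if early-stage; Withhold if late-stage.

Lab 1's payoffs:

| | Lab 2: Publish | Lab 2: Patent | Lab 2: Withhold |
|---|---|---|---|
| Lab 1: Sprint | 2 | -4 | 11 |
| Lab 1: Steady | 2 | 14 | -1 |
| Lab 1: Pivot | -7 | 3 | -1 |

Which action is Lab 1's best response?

E[Sprint] = 0.2·(2) + 0.8·(11) = 9.2
E[Steady] = 0.2·(2) + 0.8·(-1) = -0.4
E[Pivot] = 0.2·(-7) + 0.8·(-1) = -2.2
Best response: Sprint (9.2 is the largest).

Sprint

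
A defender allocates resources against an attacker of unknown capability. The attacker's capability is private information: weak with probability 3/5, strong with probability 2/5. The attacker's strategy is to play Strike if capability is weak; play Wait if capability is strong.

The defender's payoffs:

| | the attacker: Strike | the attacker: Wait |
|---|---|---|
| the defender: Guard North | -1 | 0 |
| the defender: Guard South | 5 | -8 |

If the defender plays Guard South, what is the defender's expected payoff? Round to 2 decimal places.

Take the expectation over the attacker's capability, weighting each type's action by its prior probability.
E[Guard South] = 3/5·5 + 2/5·(-8) = 3 + (-16/5) = -1/5

-0.20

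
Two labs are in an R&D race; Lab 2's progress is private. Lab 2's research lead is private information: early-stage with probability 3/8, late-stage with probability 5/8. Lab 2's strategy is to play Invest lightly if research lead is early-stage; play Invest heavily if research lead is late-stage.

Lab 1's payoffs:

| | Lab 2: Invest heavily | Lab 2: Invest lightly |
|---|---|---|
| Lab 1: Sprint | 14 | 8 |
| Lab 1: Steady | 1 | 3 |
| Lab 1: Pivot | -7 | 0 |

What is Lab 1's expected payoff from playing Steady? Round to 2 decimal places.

1.75

E[Steady] = 3/8·3 + 5/8·1 = 9/8 + 5/8 = 7/4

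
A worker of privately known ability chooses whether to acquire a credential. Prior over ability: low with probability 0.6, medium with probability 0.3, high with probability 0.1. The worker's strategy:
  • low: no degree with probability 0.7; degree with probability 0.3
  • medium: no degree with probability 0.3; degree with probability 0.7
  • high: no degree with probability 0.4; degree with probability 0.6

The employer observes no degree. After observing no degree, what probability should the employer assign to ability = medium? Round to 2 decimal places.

P(no degree) = 0.6·0.7 + 0.3·0.3 + 0.1·0.4 = 0.55
P(medium | no degree) = (0.3·0.3) / 0.55 = 0.09 / 0.55 = 0.163636

0.16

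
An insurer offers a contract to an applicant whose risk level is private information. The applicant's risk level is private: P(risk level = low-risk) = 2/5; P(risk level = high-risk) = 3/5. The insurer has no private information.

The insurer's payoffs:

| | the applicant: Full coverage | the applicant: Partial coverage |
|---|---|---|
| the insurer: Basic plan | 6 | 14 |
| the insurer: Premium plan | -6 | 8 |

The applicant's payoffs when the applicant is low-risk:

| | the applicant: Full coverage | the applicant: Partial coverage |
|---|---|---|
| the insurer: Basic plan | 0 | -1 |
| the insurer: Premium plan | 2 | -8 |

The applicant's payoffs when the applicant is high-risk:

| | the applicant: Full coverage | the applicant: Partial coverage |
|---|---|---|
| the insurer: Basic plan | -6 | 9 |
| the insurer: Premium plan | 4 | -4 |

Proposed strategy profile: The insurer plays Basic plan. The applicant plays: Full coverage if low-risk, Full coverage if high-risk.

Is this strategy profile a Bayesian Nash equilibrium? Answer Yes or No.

No

The insurer plays Basic plan: E[Basic plan] = 2/5·(6) + 3/5·(6) = 6; E[Premium plan] = -6. Best-responding. ✓
The applicant (risk level low-risk), facing Basic plan: Full coverage gives 0, Partial coverage gives -1. Proposed Full coverage is best. ✓
The applicant (risk level high-risk), facing Basic plan: Full coverage gives -6, Partial coverage gives 9. Proposed Full coverage is not best — profitable deviation exists. ✗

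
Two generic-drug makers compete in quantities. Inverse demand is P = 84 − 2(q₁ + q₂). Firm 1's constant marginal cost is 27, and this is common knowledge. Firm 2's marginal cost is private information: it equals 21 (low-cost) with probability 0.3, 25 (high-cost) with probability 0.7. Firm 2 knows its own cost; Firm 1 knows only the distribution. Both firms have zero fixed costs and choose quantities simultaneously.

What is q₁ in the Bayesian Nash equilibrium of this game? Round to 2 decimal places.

8.97

Type-c best response for Firm 2: q₂(c) = (84 − c)/4 − q₁/2.
Firm 1 maximizes expected profit; its first-order condition is 84 − 4q₁ − 2E[q₂] − 27 = 0.
Substituting E[q₂] and solving: E[c₂] = 23.8, so q₁ = (84 − 2·27 + 23.8)/6 = 8.96667.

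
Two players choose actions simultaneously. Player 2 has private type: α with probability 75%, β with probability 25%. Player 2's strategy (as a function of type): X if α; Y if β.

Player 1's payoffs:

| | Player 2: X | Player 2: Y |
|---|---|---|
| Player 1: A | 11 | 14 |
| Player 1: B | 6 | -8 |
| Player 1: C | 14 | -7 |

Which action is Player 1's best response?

Compute Player 1's expected payoff for each action, taking the expectation over Player 2's type.
E[A] = 0.75·(11) + 0.25·(14) = 11.75
E[B] = 0.75·(6) + 0.25·(-8) = 2.5
E[C] = 0.75·(14) + 0.25·(-7) = 8.75
Best response: A (11.75 is the largest).

A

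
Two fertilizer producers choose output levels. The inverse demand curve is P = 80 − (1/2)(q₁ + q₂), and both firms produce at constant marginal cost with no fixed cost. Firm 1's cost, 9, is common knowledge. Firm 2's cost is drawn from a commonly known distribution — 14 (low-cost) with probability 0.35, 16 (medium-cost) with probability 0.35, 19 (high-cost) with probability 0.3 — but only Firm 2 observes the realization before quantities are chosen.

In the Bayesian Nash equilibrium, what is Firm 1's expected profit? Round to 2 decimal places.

Each type of Firm 2 best-responds to q₁; Firm 1 best-responds to the expected q₂ over Firm 2's types.
Firm 2 with cost c maximizes (80 − (1/2)(q₁+q₂) − c)·q₂, giving q₂(c) = (80 − c − (1/2)q₁).
E[c₂] = 0.35·14 + 0.35·16 + 0.3·19 = 16.2
Firm 1's FOC against E[q₂] yields q₁ = (80 − 2·9 + E[c₂])/(3/2) = (80 − 18 + 16.2)/(3/2) = 52.1333.
E[P] = 80 − (1/2)·(q₁ + E[q₂]) = 35.0667; Firm 1's expected profit = (E[P] − 9)·q₁ = (35.0667 − 9)·52.1333 = 1358.94.

1358.94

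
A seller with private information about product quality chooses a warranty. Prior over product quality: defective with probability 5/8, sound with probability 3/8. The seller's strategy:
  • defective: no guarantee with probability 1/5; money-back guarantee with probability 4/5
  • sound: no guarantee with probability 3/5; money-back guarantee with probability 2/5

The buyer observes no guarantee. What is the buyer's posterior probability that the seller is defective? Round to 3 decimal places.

P(no guarantee) = (5/8)·(1/5) + (3/8)·(3/5) = 7/20
P(defective | no guarantee) = ((5/8)·(1/5)) / (7/20) = (1/8) / (7/20) = 5/14

0.357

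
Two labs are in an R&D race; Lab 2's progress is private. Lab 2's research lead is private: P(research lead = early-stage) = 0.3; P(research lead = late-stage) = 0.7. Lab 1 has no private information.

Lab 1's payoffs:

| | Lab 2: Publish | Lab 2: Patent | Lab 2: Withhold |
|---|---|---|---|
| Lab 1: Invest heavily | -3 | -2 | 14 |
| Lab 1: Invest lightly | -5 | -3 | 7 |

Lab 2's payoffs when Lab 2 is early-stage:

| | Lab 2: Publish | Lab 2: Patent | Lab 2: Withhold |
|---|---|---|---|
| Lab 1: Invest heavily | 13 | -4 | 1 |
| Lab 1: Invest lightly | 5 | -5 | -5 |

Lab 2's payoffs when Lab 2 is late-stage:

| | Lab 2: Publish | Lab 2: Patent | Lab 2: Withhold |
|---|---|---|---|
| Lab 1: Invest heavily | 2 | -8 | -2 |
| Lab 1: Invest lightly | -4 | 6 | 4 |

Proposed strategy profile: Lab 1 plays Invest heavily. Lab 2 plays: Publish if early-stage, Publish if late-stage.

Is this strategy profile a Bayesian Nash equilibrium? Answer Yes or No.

Yes

Lab 1 plays Invest heavily: E[Invest heavily] = 0.3·(-3) + 0.7·(-3) = -3; E[Invest lightly] = -5. Best-responding. ✓
Lab 2 (research lead early-stage), facing Invest heavily: Publish gives 13, Patent gives -4, Withhold gives 1. Proposed Publish is best. ✓
Lab 2 (research lead late-stage), facing Invest heavily: Publish gives 2, Patent gives -8, Withhold gives -2. Proposed Publish is best. ✓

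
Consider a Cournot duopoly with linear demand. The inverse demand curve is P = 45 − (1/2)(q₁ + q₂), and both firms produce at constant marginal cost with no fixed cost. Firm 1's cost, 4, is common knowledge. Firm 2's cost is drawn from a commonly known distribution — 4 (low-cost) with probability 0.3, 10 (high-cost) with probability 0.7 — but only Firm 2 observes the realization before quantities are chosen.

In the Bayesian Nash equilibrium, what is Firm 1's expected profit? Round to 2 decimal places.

Firm 2 with cost c maximizes (45 − (1/2)(q₁+q₂) − c)·q₂, giving q₂(c) = (45 − c − (1/2)q₁).
E[c₂] = 0.3·4 + 0.7·10 = 8.2
Firm 1's FOC against E[q₂] yields q₁ = (45 − 2·4 + E[c₂])/(3/2) = (45 − 8 + 8.2)/(3/2) = 30.1333.
E[P] = 45 − (1/2)·(q₁ + E[q₂]) = 19.0667; Firm 1's expected profit = (E[P] − 4)·q₁ = (19.0667 − 4)·30.1333 = 454.009.

454.01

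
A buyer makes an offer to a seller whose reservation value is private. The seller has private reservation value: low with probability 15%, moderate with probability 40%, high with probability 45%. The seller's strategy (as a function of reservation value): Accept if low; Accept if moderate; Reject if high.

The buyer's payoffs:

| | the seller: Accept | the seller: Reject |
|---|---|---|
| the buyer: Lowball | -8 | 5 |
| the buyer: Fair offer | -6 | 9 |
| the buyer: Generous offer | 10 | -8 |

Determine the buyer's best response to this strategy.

Generous offer

Compute the buyer's expected payoff for each action, taking the expectation over the seller's type.
E[Lowball] = 0.15·(-8) + 0.4·(-8) + 0.45·(5) = -2.15
E[Fair offer] = 0.15·(-6) + 0.4·(-6) + 0.45·(9) = 0.75
E[Generous offer] = 0.15·(10) + 0.4·(10) + 0.45·(-8) = 1.9
Best response: Generous offer (1.9 is the largest).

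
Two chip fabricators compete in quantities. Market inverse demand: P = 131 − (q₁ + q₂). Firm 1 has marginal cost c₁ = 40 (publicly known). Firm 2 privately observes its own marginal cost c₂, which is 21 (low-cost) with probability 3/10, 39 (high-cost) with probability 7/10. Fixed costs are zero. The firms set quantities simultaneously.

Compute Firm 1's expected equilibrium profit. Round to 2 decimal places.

Type-c best response for Firm 2: q₂(c) = (131 − c)/2 − q₁/2.
Firm 1 maximizes expected profit; its first-order condition is 131 − 2q₁ − E[q₂] − 40 = 0.
Substituting E[q₂] and solving: E[c₂] = 33.6, so q₁ = (131 − 2·40 + 33.6)/3 = 28.2.
E[P] = 131 − (q₁ + E[q₂]) = 68.2; Firm 1's expected profit = (E[P] − 40)·q₁ = (68.2 − 40)·28.2 = 795.24.

795.24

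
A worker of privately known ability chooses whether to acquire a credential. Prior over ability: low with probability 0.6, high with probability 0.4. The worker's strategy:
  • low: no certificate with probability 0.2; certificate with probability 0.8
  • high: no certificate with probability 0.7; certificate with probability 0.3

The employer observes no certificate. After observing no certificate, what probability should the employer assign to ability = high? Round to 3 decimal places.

0.700

Apply Bayes' rule using the sender's strategy as the likelihood.
P(no certificate) = 0.6·0.2 + 0.4·0.7 = 0.4
P(high | no certificate) = (0.4·0.7) / 0.4 = 0.28 / 0.4 = 0.7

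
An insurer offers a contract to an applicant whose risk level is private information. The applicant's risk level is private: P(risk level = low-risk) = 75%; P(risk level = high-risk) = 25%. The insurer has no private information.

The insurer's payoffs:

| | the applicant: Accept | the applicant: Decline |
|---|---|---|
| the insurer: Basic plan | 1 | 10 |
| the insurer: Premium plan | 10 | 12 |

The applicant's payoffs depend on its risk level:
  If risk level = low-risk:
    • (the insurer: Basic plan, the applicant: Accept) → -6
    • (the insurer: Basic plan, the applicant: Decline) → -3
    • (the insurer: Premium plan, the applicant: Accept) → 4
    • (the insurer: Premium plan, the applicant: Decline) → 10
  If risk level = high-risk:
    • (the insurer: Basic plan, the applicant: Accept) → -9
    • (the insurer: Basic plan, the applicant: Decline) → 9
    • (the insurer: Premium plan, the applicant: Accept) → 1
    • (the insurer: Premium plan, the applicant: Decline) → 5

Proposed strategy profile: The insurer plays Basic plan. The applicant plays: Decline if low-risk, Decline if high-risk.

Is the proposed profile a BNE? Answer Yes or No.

The insurer plays Basic plan: E[Basic plan] = 0.75·(10) + 0.25·(10) = 10; E[Premium plan] = 12. Not best-responding. ✗
The applicant (risk level low-risk), facing Basic plan: Accept gives -6, Decline gives -3. Proposed Decline is best. ✓
The applicant (risk level high-risk), facing Basic plan: Accept gives -9, Decline gives 9. Proposed Decline is best. ✓

No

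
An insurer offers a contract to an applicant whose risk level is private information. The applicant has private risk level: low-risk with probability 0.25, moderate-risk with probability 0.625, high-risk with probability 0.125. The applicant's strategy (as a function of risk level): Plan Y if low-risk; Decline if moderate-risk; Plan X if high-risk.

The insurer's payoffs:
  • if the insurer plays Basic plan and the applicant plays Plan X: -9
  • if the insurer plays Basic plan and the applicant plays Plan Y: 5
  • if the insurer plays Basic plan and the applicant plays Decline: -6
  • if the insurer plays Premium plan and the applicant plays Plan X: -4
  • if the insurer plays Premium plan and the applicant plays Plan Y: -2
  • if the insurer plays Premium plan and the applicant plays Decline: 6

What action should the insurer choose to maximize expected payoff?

Premium plan

Compute the insurer's expected payoff for each action, taking the expectation over the applicant's type.
E[Basic plan] = 0.25·(5) + 0.625·(-6) + 0.125·(-9) = -3.625
E[Premium plan] = 0.25·(-2) + 0.625·(6) + 0.125·(-4) = 2.75
Best response: Premium plan (2.75 is the largest).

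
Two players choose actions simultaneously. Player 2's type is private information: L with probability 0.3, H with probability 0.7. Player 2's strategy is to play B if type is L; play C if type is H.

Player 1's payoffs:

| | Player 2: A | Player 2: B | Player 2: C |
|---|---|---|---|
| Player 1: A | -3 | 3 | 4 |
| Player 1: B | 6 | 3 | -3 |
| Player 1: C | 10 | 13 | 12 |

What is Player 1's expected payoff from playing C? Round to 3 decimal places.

12.300

E[C] = 0.3·13 + 0.7·12 = 3.9 + 8.4 = 12.3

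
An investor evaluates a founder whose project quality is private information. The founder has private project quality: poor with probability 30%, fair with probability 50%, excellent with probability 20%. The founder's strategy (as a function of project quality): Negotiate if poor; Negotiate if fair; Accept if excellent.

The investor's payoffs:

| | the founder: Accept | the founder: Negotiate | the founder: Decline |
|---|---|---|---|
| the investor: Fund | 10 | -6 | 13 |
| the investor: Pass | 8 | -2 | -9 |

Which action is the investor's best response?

Compute the investor's expected payoff for each action, taking the expectation over the founder's type.
E[Fund] = 0.3·(-6) + 0.5·(-6) + 0.2·(10) = -2.8
E[Pass] = 0.3·(-2) + 0.5·(-2) + 0.2·(8) = 0
Best response: Pass (0 is the largest).

Pass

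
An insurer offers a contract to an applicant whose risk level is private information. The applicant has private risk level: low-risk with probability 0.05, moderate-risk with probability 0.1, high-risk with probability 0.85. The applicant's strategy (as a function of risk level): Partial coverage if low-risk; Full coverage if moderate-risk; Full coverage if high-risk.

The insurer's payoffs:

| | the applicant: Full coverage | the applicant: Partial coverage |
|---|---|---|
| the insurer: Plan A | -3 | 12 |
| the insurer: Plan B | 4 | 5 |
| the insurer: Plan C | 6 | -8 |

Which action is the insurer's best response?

Plan C

E[Plan A] = 0.05·(12) + 0.1·(-3) + 0.85·(-3) = -2.25
E[Plan B] = 0.05·(5) + 0.1·(4) + 0.85·(4) = 4.05
E[Plan C] = 0.05·(-8) + 0.1·(6) + 0.85·(6) = 5.3
Best response: Plan C (5.3 is the largest).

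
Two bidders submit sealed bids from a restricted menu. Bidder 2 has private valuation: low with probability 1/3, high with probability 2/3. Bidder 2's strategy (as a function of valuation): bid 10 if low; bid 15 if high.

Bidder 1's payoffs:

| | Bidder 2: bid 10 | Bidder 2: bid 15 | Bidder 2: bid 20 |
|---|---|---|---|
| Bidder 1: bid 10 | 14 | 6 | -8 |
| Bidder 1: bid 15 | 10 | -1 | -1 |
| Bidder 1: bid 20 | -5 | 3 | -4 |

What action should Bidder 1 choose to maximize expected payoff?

bid 10

E[bid 10] = 1/3·(14) + 2/3·(6) = 26/3
E[bid 15] = 1/3·(10) + 2/3·(-1) = 8/3
E[bid 20] = 1/3·(-5) + 2/3·(3) = 1/3
Best response: bid 10 (26/3 is the largest).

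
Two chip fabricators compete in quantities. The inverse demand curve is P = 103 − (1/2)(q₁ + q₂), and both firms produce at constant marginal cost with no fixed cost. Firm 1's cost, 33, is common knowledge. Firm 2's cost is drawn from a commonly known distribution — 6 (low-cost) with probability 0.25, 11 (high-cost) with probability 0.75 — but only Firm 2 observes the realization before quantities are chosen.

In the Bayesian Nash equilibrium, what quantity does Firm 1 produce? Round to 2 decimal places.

31.17

Type-c best response for Firm 2: q₂(c) = (103 − c) − q₁/2.
Firm 1 maximizes expected profit; its first-order condition is 103 − q₁ − (1/2)E[q₂] − 33 = 0.
Substituting E[q₂] and solving: E[c₂] = 9.75, so q₁ = (103 − 2·33 + 9.75)/(3/2) = 31.1667.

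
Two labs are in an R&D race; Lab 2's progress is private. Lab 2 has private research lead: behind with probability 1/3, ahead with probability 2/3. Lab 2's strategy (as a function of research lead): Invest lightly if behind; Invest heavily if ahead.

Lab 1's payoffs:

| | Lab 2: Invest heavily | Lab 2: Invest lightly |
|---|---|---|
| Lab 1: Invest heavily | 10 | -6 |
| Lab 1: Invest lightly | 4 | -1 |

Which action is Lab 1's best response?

E[Invest heavily] = 1/3·(-6) + 2/3·(10) = 14/3
E[Invest lightly] = 1/3·(-1) + 2/3·(4) = 7/3
Best response: Invest heavily (14/3 is the largest).

Invest heavily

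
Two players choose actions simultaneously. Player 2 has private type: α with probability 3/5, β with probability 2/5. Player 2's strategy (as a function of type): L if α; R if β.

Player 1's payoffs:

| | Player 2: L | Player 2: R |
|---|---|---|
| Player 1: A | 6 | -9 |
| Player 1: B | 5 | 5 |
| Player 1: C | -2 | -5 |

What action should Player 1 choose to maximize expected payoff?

B

E[A] = 3/5·(6) + 2/5·(-9) = 0
E[B] = 3/5·(5) + 2/5·(5) = 5
E[C] = 3/5·(-2) + 2/5·(-5) = -16/5
Best response: B (5 is the largest).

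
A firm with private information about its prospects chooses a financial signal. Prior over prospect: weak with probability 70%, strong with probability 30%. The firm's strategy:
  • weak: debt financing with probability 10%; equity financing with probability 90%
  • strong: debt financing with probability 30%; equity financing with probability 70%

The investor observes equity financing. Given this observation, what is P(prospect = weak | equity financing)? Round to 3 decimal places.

0.750

P(equity financing) = 0.7·0.9 + 0.3·0.7 = 0.84
P(weak | equity financing) = (0.7·0.9) / 0.84 = 0.63 / 0.84 = 0.75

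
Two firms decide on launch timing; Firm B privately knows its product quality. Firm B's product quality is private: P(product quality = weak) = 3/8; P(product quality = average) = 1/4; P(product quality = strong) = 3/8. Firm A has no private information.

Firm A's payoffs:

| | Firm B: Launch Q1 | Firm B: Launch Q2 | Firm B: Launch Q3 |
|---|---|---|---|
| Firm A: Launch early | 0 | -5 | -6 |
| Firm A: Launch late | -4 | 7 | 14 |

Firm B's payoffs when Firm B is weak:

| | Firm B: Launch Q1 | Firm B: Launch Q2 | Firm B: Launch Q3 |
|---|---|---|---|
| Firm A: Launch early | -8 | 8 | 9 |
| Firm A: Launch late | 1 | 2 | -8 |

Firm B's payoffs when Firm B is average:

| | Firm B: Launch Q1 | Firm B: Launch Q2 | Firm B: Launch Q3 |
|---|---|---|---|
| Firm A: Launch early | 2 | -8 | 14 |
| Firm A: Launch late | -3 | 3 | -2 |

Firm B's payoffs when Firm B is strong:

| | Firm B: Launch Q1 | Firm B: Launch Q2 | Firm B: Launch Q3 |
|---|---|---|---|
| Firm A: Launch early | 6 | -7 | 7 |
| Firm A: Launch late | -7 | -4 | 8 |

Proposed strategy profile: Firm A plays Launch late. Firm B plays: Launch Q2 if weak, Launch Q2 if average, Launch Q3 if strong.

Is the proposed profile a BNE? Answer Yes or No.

Yes

Firm A plays Launch late: E[Launch late] = 3/8·(7) + 1/4·(7) + 3/8·(14) = 77/8; E[Launch early] = -43/8. Best-responding. ✓
Firm B (product quality weak), facing Launch late: Launch Q1 gives 1, Launch Q2 gives 2, Launch Q3 gives -8. Proposed Launch Q2 is best. ✓
Firm B (product quality average), facing Launch late: Launch Q1 gives -3, Launch Q2 gives 3, Launch Q3 gives -2. Proposed Launch Q2 is best. ✓
Firm B (product quality strong), facing Launch late: Launch Q1 gives -7, Launch Q2 gives -4, Launch Q3 gives 8. Proposed Launch Q3 is best. ✓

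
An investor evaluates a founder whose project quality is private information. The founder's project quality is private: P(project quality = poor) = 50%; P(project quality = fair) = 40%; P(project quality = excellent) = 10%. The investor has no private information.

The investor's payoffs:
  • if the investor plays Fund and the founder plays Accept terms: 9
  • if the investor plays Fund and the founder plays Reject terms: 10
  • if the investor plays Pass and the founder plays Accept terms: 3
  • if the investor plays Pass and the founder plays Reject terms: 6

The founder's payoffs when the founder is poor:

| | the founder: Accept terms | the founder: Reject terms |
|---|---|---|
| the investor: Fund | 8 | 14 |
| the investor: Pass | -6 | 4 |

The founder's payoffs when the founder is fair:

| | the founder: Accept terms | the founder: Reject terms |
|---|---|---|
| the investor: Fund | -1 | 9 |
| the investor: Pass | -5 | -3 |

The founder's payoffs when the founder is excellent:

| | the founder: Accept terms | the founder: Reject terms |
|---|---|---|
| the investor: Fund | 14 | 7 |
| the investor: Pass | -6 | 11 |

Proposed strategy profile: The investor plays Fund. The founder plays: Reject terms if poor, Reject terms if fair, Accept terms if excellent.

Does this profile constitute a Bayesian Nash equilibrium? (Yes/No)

A profile is a BNE iff every type of every player is best-responding given beliefs about the other side.
The investor plays Fund: E[Fund] = 0.5·(10) + 0.4·(10) + 0.1·(9) = 9.9; E[Pass] = 5.7. Best-responding. ✓
The founder (project quality poor), facing Fund: Accept terms gives 8, Reject terms gives 14. Proposed Reject terms is best. ✓
The founder (project quality fair), facing Fund: Accept terms gives -1, Reject terms gives 9. Proposed Reject terms is best. ✓
The founder (project quality excellent), facing Fund: Accept terms gives 14, Reject terms gives 7. Proposed Accept terms is best. ✓

Yes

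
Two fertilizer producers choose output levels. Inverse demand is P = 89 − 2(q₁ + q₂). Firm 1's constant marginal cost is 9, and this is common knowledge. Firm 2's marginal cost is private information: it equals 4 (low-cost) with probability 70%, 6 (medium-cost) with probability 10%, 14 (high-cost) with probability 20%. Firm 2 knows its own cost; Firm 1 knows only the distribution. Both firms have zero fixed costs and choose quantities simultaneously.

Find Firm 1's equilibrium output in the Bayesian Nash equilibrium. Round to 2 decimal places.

12.87

Firm 2 with cost c maximizes (89 − 2(q₁+q₂) − c)·q₂, giving q₂(c) = (89 − c − 2q₁)/4.
E[c₂] = 0.7·4 + 0.1·6 + 0.2·14 = 6.2
Firm 1's FOC against E[q₂] yields q₁ = (89 − 2·9 + E[c₂])/6 = (89 − 18 + 6.2)/6 = 12.8667.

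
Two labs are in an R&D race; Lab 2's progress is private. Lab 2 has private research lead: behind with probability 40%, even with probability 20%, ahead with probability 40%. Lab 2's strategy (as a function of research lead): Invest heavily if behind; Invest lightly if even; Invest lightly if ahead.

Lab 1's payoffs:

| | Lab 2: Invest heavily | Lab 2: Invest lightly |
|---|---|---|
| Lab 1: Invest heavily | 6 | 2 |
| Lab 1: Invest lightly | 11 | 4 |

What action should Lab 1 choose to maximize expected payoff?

Compute Lab 1's expected payoff for each action, taking the expectation over Lab 2's type.
E[Invest heavily] = 0.4·(6) + 0.2·(2) + 0.4·(2) = 3.6
E[Invest lightly] = 0.4·(11) + 0.2·(4) + 0.4·(4) = 6.8
Best response: Invest lightly (6.8 is the largest).

Invest lightly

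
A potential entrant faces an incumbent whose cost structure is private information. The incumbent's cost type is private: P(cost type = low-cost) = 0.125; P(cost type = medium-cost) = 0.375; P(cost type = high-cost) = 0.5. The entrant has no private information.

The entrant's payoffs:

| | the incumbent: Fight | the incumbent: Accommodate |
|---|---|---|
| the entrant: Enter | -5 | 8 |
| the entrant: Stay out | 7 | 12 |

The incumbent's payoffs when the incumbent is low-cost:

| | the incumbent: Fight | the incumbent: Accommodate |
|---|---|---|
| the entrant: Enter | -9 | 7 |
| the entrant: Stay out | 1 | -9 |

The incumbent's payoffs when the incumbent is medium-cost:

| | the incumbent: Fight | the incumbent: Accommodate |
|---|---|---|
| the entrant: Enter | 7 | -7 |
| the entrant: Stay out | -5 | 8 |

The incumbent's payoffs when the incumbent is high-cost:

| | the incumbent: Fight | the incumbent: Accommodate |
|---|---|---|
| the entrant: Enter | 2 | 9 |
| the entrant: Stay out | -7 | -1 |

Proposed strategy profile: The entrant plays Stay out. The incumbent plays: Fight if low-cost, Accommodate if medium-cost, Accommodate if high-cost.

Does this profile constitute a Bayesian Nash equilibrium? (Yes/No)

Yes

A profile is a BNE iff every type of every player is best-responding given beliefs about the other side.
The entrant plays Stay out: E[Stay out] = 0.125·(7) + 0.375·(12) + 0.5·(12) = 11.375; E[Enter] = 6.375. Best-responding. ✓
The incumbent (cost type low-cost), facing Stay out: Fight gives 1, Accommodate gives -9. Proposed Fight is best. ✓
The incumbent (cost type medium-cost), facing Stay out: Fight gives -5, Accommodate gives 8. Proposed Accommodate is best. ✓
The incumbent (cost type high-cost), facing Stay out: Fight gives -7, Accommodate gives -1. Proposed Accommodate is best. ✓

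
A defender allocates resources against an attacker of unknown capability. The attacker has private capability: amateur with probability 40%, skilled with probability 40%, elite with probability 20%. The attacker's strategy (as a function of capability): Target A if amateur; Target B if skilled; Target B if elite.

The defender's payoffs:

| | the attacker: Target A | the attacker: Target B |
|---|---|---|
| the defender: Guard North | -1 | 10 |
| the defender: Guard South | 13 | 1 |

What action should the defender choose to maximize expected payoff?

Guard South

Compute the defender's expected payoff for each action, taking the expectation over the attacker's type.
E[Guard North] = 0.4·(-1) + 0.4·(10) + 0.2·(10) = 5.6
E[Guard South] = 0.4·(13) + 0.4·(1) + 0.2·(1) = 5.8
Best response: Guard South (5.8 is the largest).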